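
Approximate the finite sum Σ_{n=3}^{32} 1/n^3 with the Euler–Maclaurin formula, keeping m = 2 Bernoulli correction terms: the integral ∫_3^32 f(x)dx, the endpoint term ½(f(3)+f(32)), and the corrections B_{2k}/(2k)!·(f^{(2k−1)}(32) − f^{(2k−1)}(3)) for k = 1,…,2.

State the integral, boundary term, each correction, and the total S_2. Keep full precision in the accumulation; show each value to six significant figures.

S_2 ≈ 0.0765729

The integral term ∫_3^32 1/x^3 dx = 0.0550673.
Boundary: ½(f(3) + f(32)) = ½(0.0370370 + 3.05176e-05) = 0.0185338.
Integral + boundary = 0.0736011.
Order-1 term: 1/12 · (-2.86102e-06 − (-0.0370370)) = 0.00308618.
After k=1: 0.0766872.
Order-2 term: −1/720 · (-5.58794e-08 − (-0.0823045)) = -0.000114312.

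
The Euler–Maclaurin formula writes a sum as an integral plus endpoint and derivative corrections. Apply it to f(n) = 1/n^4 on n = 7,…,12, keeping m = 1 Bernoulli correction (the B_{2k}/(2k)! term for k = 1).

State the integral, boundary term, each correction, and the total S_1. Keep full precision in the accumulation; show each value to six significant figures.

S_1 ≈ 0.00102977

∫_7^12 1/x^4 dx evaluates to 0.000778916.
Endpoint term: (f(7) + f(12))/2 = (0.000416493 + 4.82253e-05)/2 = 0.000232359.
Integral + boundary = 0.00101128.
k=1: B_{2}/(2)! × [f^{(1)}(12) − f^{(1)}(7)] = 1/12 × (-1.60751e-05 − (-0.000237996)) = 1.84934e-05.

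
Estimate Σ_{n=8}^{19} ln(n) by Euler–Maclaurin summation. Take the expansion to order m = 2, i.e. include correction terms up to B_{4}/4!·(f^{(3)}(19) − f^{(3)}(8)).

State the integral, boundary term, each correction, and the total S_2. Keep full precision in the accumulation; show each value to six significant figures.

Integral: ∫_8^19 ln(x) dx = 28.3088.
Boundary: ½(f(8) + f(19)) = ½(2.07944 + 2.94444) = 2.51194.
So far: 30.8207.
Order-1 term: 1/12 · (0.0526316 − 0.125000) = -0.00603070.
After k=1: 30.8147.
Order-2 term: −1/720 · (0.000291588 − 0.00390625) = 5.02036e-06.

S_2 ≈ 30.8147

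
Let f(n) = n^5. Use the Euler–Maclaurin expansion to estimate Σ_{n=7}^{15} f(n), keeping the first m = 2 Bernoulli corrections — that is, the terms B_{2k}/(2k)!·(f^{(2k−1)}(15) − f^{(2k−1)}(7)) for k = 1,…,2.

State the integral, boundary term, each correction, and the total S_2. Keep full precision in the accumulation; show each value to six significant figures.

Integral: ∫_7^15 x^5 dx = 1.87883e+06.
½[f(7) + f(15)] = ½[16807.0 + 759375] = 388091.
Integral + boundary = 2.26692e+06.
Correction k=1: B_{2}/2! · (f^{(1)}(15) − f^{(1)}(7)) = 1/12 · (253125 − 12005.0) = 20093.3.
Partial sum through k=1: 2.28701e+06.
Correction k=2: B_{4}/4! · (f^{(3)}(15) − f^{(3)}(7)) = −1/720 · (13500.0 − 2940.00) = -14.6667.

S_2 ≈ 2.28700e+06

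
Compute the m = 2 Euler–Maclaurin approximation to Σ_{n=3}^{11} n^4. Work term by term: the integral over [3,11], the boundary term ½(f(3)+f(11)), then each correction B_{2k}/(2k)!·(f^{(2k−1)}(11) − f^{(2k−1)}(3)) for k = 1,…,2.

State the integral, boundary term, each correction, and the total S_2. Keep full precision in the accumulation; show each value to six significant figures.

S_2 ≈ 39957.0

∫_3^11 x^4 dx evaluates to 32161.6.
Boundary: ½(f(3) + f(11)) = ½(81.0000 + 14641.0) = 7361.00.
Running total after boundary: 39522.6.
k=1: B_{2}/(2)! × [f^{(1)}(11) − f^{(1)}(3)] = 1/12 × (5324.00 − 108.000) = 434.667.
After k=1: 39957.3.
k=2: B_{4}/(4)! × [f^{(3)}(11) − f^{(3)}(3)] = −1/720 × (264.000 − 72.0000) = -0.266667.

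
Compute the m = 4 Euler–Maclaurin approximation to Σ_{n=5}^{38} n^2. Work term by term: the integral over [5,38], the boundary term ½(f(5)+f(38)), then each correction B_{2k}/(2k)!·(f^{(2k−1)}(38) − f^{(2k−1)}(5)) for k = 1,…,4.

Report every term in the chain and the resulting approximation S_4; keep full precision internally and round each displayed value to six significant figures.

The integral term ∫_5^38 x^2 dx = 18249.0.
½[f(5) + f(38)] = ½[25.0000 + 1444.00] = 734.500.
Integral + boundary = 18983.5.
Correction k=1: B_{2}/2! · (f^{(1)}(38) − f^{(1)}(5)) = 1/12 · (76.0000 − 10.0000) = 5.50000.
Running total after k=1: 18989.0.
Correction k=2: B_{4}/4! · (f^{(3)}(38) − f^{(3)}(5)) = −1/720 · (0.00000 − 0.00000) = 0.00000.
Running total after k=2: 18989.0.
Correction k=3: B_{6}/6! · (f^{(5)}(38) − f^{(5)}(5)) = 1/30240 · (0.00000 − 0.00000) = 0.00000.
Running total after k=3: 18989.0.
Correction k=4: B_{8}/8! · (f^{(7)}(38) − f^{(7)}(5)) = −1/1209600 · (0.00000 − 0.00000) = 0.00000.

S_4 ≈ 18989.0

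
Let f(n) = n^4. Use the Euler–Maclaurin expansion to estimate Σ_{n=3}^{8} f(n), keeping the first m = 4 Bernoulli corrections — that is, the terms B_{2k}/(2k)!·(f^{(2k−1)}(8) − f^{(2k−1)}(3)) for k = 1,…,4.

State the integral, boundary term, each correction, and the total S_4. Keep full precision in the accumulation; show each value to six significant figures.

S_4 ≈ 8755.00

The integral term ∫_3^8 x^4 dx = 6505.00.
Boundary: ½(f(3) + f(8)) = ½(81.0000 + 4096.00) = 2088.50.
Running total after boundary: 8593.50.
Order-1 term: 1/12 · (2048.00 − 108.000) = 161.667.
Running total after k=1: 8755.17.
Order-2 term: −1/720 · (192.000 − 72.0000) = -0.166667.
Running total after k=2: 8755.00.
Order-3 term: 1/30240 · (0.00000 − 0.00000) = 0.00000.
Running total after k=3: 8755.00.
Order-4 term: −1/1209600 · (0.00000 − 0.00000) = 0.00000.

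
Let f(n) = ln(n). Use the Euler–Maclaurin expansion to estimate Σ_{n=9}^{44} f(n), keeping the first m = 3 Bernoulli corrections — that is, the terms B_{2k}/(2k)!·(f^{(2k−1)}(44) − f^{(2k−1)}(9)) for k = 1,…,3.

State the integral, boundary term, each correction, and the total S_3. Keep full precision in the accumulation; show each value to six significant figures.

S_3 ≈ 114.713

Integral: ∫_9^44 ln(x) dx = 111.729.
Endpoint term: (f(9) + f(44))/2 = (2.19722 + 3.78419)/2 = 2.99071.
Integral + boundary = 114.720.
Order-1 term: 1/12 · (0.0227273 − 0.111111) = -0.00736532.
Partial sum through k=1: 114.713.
Order-2 term: −1/720 · (2.34786e-05 − 0.00274348) = 3.77779e-06.
Partial sum through k=2: 114.713.
Order-3 term: 1/30240 · (1.45528e-07 − 0.000406442) = -1.34357e-08.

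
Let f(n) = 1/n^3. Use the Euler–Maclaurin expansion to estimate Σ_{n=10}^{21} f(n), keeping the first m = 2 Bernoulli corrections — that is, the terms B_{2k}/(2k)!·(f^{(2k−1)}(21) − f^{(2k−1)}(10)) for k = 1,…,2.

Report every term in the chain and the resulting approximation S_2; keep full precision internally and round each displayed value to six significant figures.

S_2 ≈ 0.00444384

Integral: ∫_10^21 1/x^3 dx = 0.00386621.
Endpoint term: (f(10) + f(21))/2 = (0.00100000 + 0.000107980)/2 = 0.000553990.
So far: 0.00442020.
Correction k=1: B_{2}/2! · (f^{(1)}(21) − f^{(1)}(10)) = 1/12 · (-1.54257e-05 − (-0.000300000)) = 2.37145e-05.
Partial sum through k=1: 0.00444392.
Correction k=2: B_{4}/4! · (f^{(3)}(21) − f^{(3)}(10)) = −1/720 · (-6.99577e-07 − (-6.00000e-05)) = -8.23617e-08.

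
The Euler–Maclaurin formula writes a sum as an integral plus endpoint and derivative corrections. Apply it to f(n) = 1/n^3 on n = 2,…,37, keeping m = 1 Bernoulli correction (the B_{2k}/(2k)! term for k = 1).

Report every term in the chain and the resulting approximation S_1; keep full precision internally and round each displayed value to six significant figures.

S_1 ≈ 0.202770

∫_2^37 1/x^3 dx evaluates to 0.124635.
Endpoint term: (f(2) + f(37))/2 = (0.125000 + 1.97422e-05)/2 = 0.0625099.
Integral + boundary = 0.187145.
Correction k=1: B_{2}/2! · (f^{(1)}(37) − f^{(1)}(2)) = 1/12 · (-1.60072e-06 − (-0.187500)) = 0.0156249.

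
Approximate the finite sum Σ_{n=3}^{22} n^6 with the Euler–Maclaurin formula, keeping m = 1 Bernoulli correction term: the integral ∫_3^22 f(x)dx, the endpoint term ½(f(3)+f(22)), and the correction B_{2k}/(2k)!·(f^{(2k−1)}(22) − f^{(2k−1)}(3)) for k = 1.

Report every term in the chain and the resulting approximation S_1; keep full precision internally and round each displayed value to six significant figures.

S_1 ≈ 4.15604e+08

The integral term ∫_3^22 x^6 dx = 3.56337e+08.
Boundary: ½(f(3) + f(22)) = ½(729.000 + 1.13380e+08) = 5.66903e+07.
Running total after boundary: 4.13027e+08.
Order-1 term: 1/12 · (3.09218e+07 − 1458.00) = 2.57669e+06.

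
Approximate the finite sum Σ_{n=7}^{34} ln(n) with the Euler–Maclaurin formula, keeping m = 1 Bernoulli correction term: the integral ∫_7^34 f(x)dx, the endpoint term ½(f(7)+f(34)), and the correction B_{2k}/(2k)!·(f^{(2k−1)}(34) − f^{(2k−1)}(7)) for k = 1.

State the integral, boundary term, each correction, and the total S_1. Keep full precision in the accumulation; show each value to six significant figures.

∫_7^34 ln(x) dx evaluates to 79.2749.
Endpoint term: (f(7) + f(34))/2 = (1.94591 + 3.52636)/2 = 2.73614.
Running total after boundary: 82.0110.
Order-1 term: 1/12 · (0.0294118 − 0.142857) = -0.00945378.

S_1 ≈ 82.0016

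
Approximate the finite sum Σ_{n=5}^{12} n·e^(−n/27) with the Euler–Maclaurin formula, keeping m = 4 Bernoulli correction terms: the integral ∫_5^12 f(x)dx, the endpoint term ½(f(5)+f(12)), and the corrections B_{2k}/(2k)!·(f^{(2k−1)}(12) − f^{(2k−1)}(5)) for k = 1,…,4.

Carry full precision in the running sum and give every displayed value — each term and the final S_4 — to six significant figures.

Integral: ∫_5^12 x·e^(−x/27) dx = 42.7782.
½[f(5) + f(12)] = ½[4.15475 + 7.69416] = 5.92446.
Running total after boundary: 48.7026.
Correction k=1: B_{2}/2! · (f^{(1)}(12) − f^{(1)}(5)) = 1/12 · (0.356211 − 0.677071) = -0.0267383.
After k=1: 48.6759.
Correction k=2: B_{4}/4! · (f^{(3)}(12) − f^{(3)}(5)) = −1/720 · (0.00224770 − 0.00320847) = 1.33440e-06.
After k=2: 48.6759.
Correction k=3: B_{6}/6! · (f^{(5)}(12) − f^{(5)}(5)) = 1/30240 · (5.49625e-06 − 7.52835e-06) = -6.71990e-11.
After k=3: 48.6759.
Correction k=4: B_{8}/8! · (f^{(7)}(12) − f^{(7)}(5)) = −1/1209600 · (1.08494e-08 − 1.46166e-08) = 3.11439e-15.

S_4 ≈ 48.6759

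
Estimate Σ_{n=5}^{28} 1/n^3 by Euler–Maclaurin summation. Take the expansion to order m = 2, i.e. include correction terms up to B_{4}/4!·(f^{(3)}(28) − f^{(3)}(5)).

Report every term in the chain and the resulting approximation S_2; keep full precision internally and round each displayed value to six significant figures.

The integral term ∫_5^28 1/x^3 dx = 0.0193622.
½[f(5) + f(28)] = ½[0.00800000 + 4.55539e-05] = 0.00402278.
Integral + boundary = 0.0233850.
k=1: B_{2}/(2)! × [f^{(1)}(28) − f^{(1)}(5)] = 1/12 × (-4.88078e-06 − (-0.00480000)) = 0.000399593.
After k=1: 0.0237846.
k=2: B_{4}/(4)! × [f^{(3)}(28) − f^{(3)}(5)] = −1/720 × (-1.24510e-07 − (-0.00384000)) = -5.33316e-06.

S_2 ≈ 0.0237793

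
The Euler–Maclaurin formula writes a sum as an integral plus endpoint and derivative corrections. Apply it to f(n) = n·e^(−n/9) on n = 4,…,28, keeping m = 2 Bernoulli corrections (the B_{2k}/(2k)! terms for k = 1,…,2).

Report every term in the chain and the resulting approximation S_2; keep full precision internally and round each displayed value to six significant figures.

S_2 ≈ 62.0511

The integral term ∫_4^28 x·e^(−x/9) dx = 60.1825.
½[f(4) + f(28)] = ½[2.56472 + 1.24744] = 1.90608.
Running total after boundary: 62.0886.
Correction k=1: B_{2}/2! · (f^{(1)}(28) − f^{(1)}(4)) = 1/12 · (-0.0940530 − 0.356211) = -0.0375220.
After k=1: 62.0510.
Correction k=2: B_{4}/4! · (f^{(3)}(28) − f^{(3)}(4)) = −1/720 · (-6.11131e-05 − 0.0202293) = 2.81811e-05.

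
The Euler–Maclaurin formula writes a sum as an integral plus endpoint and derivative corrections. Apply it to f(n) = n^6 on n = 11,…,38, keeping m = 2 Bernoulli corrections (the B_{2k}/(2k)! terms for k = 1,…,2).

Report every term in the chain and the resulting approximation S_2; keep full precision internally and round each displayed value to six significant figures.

S_2 ≈ 1.78882e+10

∫_11^38 x^6 dx evaluates to 1.63423e+10.
½[f(11) + f(38)] = ½[1.77156e+06 + 3.01094e+09] = 1.50635e+09.
Integral + boundary = 1.78487e+10.
k=1: B_{2}/(2)! × [f^{(1)}(38) − f^{(1)}(11)] = 1/12 × (4.75411e+08 − 966306) = 3.95371e+07.
After k=1: 1.78882e+10.
k=2: B_{4}/(4)! × [f^{(3)}(38) − f^{(3)}(11)] = −1/720 × (6.58464e+06 − 159720) = -8923.50.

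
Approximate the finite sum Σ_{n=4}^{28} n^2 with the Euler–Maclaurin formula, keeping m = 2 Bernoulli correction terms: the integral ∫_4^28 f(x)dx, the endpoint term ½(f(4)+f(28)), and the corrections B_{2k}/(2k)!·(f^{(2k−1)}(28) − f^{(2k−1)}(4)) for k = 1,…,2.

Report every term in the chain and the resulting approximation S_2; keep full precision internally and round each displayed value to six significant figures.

The integral term ∫_4^28 x^2 dx = 7296.00.
½[f(4) + f(28)] = ½[16.0000 + 784.000] = 400.000.
Integral + boundary = 7696.00.
Order-1 term: 1/12 · (56.0000 − 8.00000) = 4.00000.
Partial sum through k=1: 7700.00.
Order-2 term: −1/720 · (0.00000 − 0.00000) = 0.00000.

S_2 ≈ 7700.00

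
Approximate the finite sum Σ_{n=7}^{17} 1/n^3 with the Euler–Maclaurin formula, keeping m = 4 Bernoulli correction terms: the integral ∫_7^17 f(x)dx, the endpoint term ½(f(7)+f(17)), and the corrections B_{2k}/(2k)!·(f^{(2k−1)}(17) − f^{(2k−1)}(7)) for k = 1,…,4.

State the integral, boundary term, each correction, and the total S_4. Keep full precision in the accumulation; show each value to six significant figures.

∫_7^17 1/x^3 dx evaluates to 0.00847398.
Boundary: ½(f(7) + f(17)) = ½(0.00291545 + 0.000203542) = 0.00155950.
Integral + boundary = 0.0100335.
k=1: B_{2}/(2)! × [f^{(1)}(17) − f^{(1)}(7)] = 1/12 × (-3.59191e-05 − (-0.00124948)) = 0.000101130.
Running total after k=1: 0.0101346.
k=2: B_{4}/(4)! × [f^{(3)}(17) − f^{(3)}(7)] = −1/720 × (-2.48575e-06 − (-0.000509992)) = -7.04869e-07.
Running total after k=2: 0.0101339.
k=3: B_{6}/(6)! × [f^{(5)}(17) − f^{(5)}(7)] = 1/30240 × (-3.61251e-07 − (-0.000437136)) = 1.44436e-08.
Running total after k=3: 0.0101339.
k=4: B_{8}/(8)! × [f^{(7)}(17) − f^{(7)}(7)] = −1/1209600 × (-9.00003e-08 − (-0.000642322)) = -5.30946e-10.

S_4 ≈ 0.0101339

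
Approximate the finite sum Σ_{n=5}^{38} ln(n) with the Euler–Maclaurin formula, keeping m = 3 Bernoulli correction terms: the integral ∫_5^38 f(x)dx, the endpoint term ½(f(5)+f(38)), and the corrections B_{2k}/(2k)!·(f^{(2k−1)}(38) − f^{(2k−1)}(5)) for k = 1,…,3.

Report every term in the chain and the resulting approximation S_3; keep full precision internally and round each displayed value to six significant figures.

∫_5^38 ln(x) dx evaluates to 97.1811.
Boundary: ½(f(5) + f(38)) = ½(1.60944 + 3.63759) = 2.62351.
Integral + boundary = 99.8046.
Correction k=1: B_{2}/2! · (f^{(1)}(38) − f^{(1)}(5)) = 1/12 · (0.0263158 − 0.200000) = -0.0144737.
Running total after k=1: 99.7901.
Correction k=2: B_{4}/4! · (f^{(3)}(38) − f^{(3)}(5)) = −1/720 · (3.64485e-05 − 0.0160000) = 2.21716e-05.
Running total after k=2: 99.7901.
Correction k=3: B_{6}/6! · (f^{(5)}(38) − f^{(5)}(5)) = 1/30240 · (3.02896e-07 − 0.00768000) = -2.53958e-07.

S_3 ≈ 99.7901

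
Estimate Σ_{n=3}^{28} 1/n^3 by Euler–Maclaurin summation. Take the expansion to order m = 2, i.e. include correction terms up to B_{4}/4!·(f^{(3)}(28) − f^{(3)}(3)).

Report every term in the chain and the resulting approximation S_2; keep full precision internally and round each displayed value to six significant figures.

∫_3^28 1/x^3 dx evaluates to 0.0549178.
Boundary: ½(f(3) + f(28)) = ½(0.0370370 + 4.55539e-05) = 0.0185413.
Integral + boundary = 0.0734591.
Order-1 term: 1/12 · (-4.88078e-06 − (-0.0370370)) = 0.00308601.
Running total after k=1: 0.0765451.
Order-2 term: −1/720 · (-1.24510e-07 − (-0.0823045)) = -0.000114312.

S_2 ≈ 0.0764308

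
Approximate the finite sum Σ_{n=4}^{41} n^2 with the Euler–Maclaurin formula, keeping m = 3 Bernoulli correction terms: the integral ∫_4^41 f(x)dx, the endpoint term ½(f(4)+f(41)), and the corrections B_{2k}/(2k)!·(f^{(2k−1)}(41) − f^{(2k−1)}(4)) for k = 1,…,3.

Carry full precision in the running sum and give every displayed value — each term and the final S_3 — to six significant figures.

S_3 ≈ 23807.0

Integral: ∫_4^41 x^2 dx = 22952.3.
Boundary: ½(f(4) + f(41)) = ½(16.0000 + 1681.00) = 848.500.
Integral + boundary = 23800.8.
Correction k=1: B_{2}/2! · (f^{(1)}(41) − f^{(1)}(4)) = 1/12 · (82.0000 − 8.00000) = 6.16667.
Partial sum through k=1: 23807.0.
Correction k=2: B_{4}/4! · (f^{(3)}(41) − f^{(3)}(4)) = −1/720 · (0.00000 − 0.00000) = 0.00000.
Partial sum through k=2: 23807.0.
Correction k=3: B_{6}/6! · (f^{(5)}(41) − f^{(5)}(4)) = 1/30240 · (0.00000 − 0.00000) = 0.00000.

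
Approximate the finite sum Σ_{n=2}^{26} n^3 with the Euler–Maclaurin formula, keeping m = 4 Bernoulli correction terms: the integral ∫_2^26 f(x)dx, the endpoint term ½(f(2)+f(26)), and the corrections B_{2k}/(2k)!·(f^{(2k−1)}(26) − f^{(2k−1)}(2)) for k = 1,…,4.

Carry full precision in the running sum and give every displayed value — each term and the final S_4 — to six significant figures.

The integral term ∫_2^26 x^3 dx = 114240.
Endpoint term: (f(2) + f(26))/2 = (8.00000 + 17576.0)/2 = 8792.00.
Running total after boundary: 123032.
k=1: B_{2}/(2)! × [f^{(1)}(26) − f^{(1)}(2)] = 1/12 × (2028.00 − 12.0000) = 168.000.
After k=1: 123200.
k=2: B_{4}/(4)! × [f^{(3)}(26) − f^{(3)}(2)] = −1/720 × (6.00000 − 6.00000) = 0.00000.
After k=2: 123200.
k=3: B_{6}/(6)! × [f^{(5)}(26) − f^{(5)}(2)] = 1/30240 × (0.00000 − 0.00000) = 0.00000.
After k=3: 123200.
k=4: B_{8}/(8)! × [f^{(7)}(26) − f^{(7)}(2)] = −1/1209600 × (0.00000 − 0.00000) = 0.00000.

S_4 ≈ 123200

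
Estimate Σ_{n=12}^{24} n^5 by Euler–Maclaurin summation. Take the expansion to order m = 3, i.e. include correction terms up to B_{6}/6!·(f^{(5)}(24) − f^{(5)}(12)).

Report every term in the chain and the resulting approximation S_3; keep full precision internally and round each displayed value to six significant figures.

∫_12^24 x^5 dx evaluates to 3.13528e+07.
Boundary: ½(f(12) + f(24)) = ½(248832 + 7.96262e+06) = 4.10573e+06.
Running total after boundary: 3.54586e+07.
Order-1 term: 1/12 · (1.65888e+06 − 103680) = 129600.
Running total after k=1: 3.55882e+07.
Order-2 term: −1/720 · (34560.0 − 8640.00) = -36.0000.
Running total after k=2: 3.55881e+07.
Order-3 term: 1/30240 · (120.000 − 120.000) = 0.00000.

S_3 ≈ 3.55881e+07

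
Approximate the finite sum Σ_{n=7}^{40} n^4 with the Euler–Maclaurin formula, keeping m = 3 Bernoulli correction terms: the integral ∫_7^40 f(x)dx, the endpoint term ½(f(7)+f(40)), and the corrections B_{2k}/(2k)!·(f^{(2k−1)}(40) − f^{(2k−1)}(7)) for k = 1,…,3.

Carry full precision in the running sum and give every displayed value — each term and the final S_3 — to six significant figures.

S_3 ≈ 2.17791e+07

∫_7^40 x^4 dx evaluates to 2.04766e+07.
Boundary: ½(f(7) + f(40)) = ½(2401.00 + 2.56000e+06) = 1.28120e+06.
So far: 2.17578e+07.
k=1: B_{2}/(2)! × [f^{(1)}(40) − f^{(1)}(7)] = 1/12 × (256000 − 1372.00) = 21219.0.
After k=1: 2.17791e+07.
k=2: B_{4}/(4)! × [f^{(3)}(40) − f^{(3)}(7)] = −1/720 × (960.000 − 168.000) = -1.10000.
After k=2: 2.17791e+07.
k=3: B_{6}/(6)! × [f^{(5)}(40) − f^{(5)}(7)] = 1/30240 × (0.00000 − 0.00000) = 0.00000.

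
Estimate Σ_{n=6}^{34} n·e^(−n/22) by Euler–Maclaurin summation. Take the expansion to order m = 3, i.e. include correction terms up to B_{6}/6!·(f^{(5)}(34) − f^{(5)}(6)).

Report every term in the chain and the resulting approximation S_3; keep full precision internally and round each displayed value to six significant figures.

S_3 ≈ 212.133

∫_6^34 x·e^(−x/22) dx evaluates to 206.280.
½[f(6) + f(34)] = ½[4.56780 + 7.24931] = 5.90856.
Integral + boundary = 212.189.
Correction k=1: B_{2}/2! · (f^{(1)}(34) − f^{(1)}(6)) = 1/12 · (-0.116299 − 0.553673) = -0.0558310.
Running total after k=1: 212.133.
Correction k=2: B_{4}/4! · (f^{(3)}(34) − f^{(3)}(6)) = −1/720 · (0.000640766 − 0.00428982) = 5.06813e-06.
Running total after k=2: 212.133.
Correction k=3: B_{6}/6! · (f^{(5)}(34) − f^{(5)}(6)) = 1/30240 · (3.14426e-06 − 1.53630e-05) = -4.04059e-10.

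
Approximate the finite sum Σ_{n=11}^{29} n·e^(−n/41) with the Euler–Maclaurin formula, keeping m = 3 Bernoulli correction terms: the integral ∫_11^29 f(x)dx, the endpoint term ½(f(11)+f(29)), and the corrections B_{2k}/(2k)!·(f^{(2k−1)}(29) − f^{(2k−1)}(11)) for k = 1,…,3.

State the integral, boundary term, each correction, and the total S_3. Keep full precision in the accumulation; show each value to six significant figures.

The integral term ∫_11^29 x·e^(−x/41) dx = 215.497.
½[f(11) + f(29)] = ½[8.41152 + 14.2960] = 11.3538.
Integral + boundary = 226.850.
k=1: B_{2}/(2)! × [f^{(1)}(29) − f^{(1)}(11)] = 1/12 × (0.144282 − 0.559525) = -0.0346035.
Running total after k=1: 226.816.
k=2: B_{4}/(4)! × [f^{(3)}(29) − f^{(3)}(11)] = −1/720 × (0.000672345 − 0.00124265) = 7.92088e-07.
Running total after k=2: 226.816.
k=3: B_{6}/(6)! × [f^{(5)}(29) − f^{(5)}(11)] = 1/30240 × (7.48875e-07 − 1.28046e-06) = -1.75787e-11.

S_3 ≈ 226.816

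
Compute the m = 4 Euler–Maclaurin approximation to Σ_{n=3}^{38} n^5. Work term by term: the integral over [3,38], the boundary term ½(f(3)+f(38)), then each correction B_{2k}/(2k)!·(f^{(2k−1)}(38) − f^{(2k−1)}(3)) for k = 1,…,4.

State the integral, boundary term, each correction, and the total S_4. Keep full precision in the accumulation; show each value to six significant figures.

The integral term ∫_3^38 x^5 dx = 5.01823e+08.
½[f(3) + f(38)] = ½[243.000 + 7.92352e+07] = 3.96177e+07.
Integral + boundary = 5.41440e+08.
Correction k=1: B_{2}/2! · (f^{(1)}(38) − f^{(1)}(3)) = 1/12 · (1.04257e+07 − 405.000) = 868773.
After k=1: 5.42309e+08.
Correction k=2: B_{4}/4! · (f^{(3)}(38) − f^{(3)}(3)) = −1/720 · (86640.0 − 540.000) = -119.583.
After k=2: 5.42309e+08.
Correction k=3: B_{6}/6! · (f^{(5)}(38) − f^{(5)}(3)) = 1/30240 · (120.000 − 120.000) = 0.00000.
After k=3: 5.42309e+08.
Correction k=4: B_{8}/8! · (f^{(7)}(38) − f^{(7)}(3)) = −1/1209600 · (0.00000 − 0.00000) = 0.00000.

S_4 ≈ 5.42309e+08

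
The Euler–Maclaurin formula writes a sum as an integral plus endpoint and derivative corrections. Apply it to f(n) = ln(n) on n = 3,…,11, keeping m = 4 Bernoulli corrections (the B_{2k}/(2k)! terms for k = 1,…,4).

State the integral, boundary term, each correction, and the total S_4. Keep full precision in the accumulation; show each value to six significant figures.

Integral: ∫_3^11 ln(x) dx = 15.0810.
Boundary: ½(f(3) + f(11)) = ½(1.09861 + 2.39790) = 1.74825.
Integral + boundary = 16.8293.
k=1: B_{2}/(2)! × [f^{(1)}(11) − f^{(1)}(3)] = 1/12 × (0.0909091 − 0.333333) = -0.0202020.
Running total after k=1: 16.8091.
k=2: B_{4}/(4)! × [f^{(3)}(11) − f^{(3)}(3)] = −1/720 × (0.00150263 − 0.0740741) = 0.000100794.
Running total after k=2: 16.8092.
k=3: B_{6}/(6)! × [f^{(5)}(11) − f^{(5)}(3)] = 1/30240 × (0.000149021 − 0.0987654) = -3.26112e-06.
Running total after k=3: 16.8092.
k=4: B_{8}/(8)! × [f^{(7)}(11) − f^{(7)}(3)] = −1/1209600 × (3.69474e-05 − 0.329218) = 2.72141e-07.

S_4 ≈ 16.8092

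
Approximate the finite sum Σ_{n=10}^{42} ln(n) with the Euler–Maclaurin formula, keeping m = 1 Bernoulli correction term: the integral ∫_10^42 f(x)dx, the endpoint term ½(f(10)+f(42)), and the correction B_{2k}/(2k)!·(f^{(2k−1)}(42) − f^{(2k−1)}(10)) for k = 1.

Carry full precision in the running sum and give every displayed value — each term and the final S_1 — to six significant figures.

The integral term ∫_10^42 ln(x) dx = 101.956.
Endpoint term: (f(10) + f(42))/2 = (2.30259 + 3.73767)/2 = 3.02013.
Running total after boundary: 104.976.
Correction k=1: B_{2}/2! · (f^{(1)}(42) − f^{(1)}(10)) = 1/12 · (0.0238095 − 0.100000) = -0.00634921.

S_1 ≈ 104.970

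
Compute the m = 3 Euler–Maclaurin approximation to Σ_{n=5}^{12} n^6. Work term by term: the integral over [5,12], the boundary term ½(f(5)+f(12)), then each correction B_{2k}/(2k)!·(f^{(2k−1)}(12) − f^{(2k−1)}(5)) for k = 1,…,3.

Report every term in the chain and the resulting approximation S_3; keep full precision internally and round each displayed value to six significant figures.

S_3 ≈ 6.73106e+06

Integral: ∫_5^12 x^6 dx = 5.10767e+06.
Endpoint term: (f(5) + f(12))/2 = (15625.0 + 2.98598e+06)/2 = 1.50080e+06.
Running total after boundary: 6.60847e+06.
Order-1 term: 1/12 · (1.49299e+06 − 18750.0) = 122854.
Partial sum through k=1: 6.73133e+06.
Order-2 term: −1/720 · (207360 − 15000.0) = -267.167.
Partial sum through k=2: 6.73106e+06.
Order-3 term: 1/30240 · (8640.00 − 3600.00) = 0.166667.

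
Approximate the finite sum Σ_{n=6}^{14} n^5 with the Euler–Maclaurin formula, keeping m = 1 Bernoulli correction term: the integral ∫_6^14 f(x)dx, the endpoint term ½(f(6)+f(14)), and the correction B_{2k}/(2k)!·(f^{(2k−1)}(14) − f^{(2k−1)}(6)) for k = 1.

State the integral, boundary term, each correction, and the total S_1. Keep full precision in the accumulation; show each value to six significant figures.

The integral term ∫_6^14 x^5 dx = 1.24715e+06.
Boundary: ½(f(6) + f(14)) = ½(7776.00 + 537824) = 272800.
So far: 1.51995e+06.
Order-1 term: 1/12 · (192080 − 6480.00) = 15466.7.

S_1 ≈ 1.53541e+06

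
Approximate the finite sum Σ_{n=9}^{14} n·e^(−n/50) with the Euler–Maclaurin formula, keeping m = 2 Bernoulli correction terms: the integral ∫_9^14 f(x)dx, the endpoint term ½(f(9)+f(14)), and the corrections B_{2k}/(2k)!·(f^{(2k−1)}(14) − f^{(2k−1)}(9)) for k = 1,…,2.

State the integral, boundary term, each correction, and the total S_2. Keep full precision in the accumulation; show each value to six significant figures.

Integral: ∫_9^14 x·e^(−x/50) dx = 45.5392.
Boundary: ½(f(9) + f(14)) = ½(7.51743 + 10.5810) = 9.04920.
So far: 54.5884.
k=1: B_{2}/(2)! × [f^{(1)}(14) − f^{(1)}(9)] = 1/12 × (0.544164 − 0.684922) = -0.0117298.
Running total after k=1: 54.5766.
k=2: B_{4}/(4)! × [f^{(3)}(14) − f^{(3)}(9)] = −1/720 × (0.000822293 − 0.000942185) = 1.66517e-07.

S_2 ≈ 54.5766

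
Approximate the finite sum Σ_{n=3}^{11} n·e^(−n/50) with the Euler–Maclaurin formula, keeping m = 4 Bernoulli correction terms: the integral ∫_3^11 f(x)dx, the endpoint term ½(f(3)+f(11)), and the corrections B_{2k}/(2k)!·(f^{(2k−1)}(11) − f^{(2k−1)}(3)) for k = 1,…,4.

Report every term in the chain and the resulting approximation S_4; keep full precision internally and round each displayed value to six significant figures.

S_4 ≈ 53.7986

Integral: ∫_3^11 x·e^(−x/50) dx = 47.9937.
½[f(3) + f(11)] = ½[2.82529 + 8.82771] = 5.82650.
Running total after boundary: 53.8202.
Correction k=1: B_{2}/2! · (f^{(1)}(11) − f^{(1)}(3)) = 1/12 · (0.625965 − 0.885259) = -0.0216078.
Running total after k=1: 53.7986.
Correction k=2: B_{4}/4! · (f^{(3)}(11) − f^{(3)}(3)) = −1/720 · (0.000892401 − 0.00110752) = 2.98770e-07.
Running total after k=2: 53.7986.
Correction k=3: B_{6}/6! · (f^{(5)}(11) − f^{(5)}(3)) = 1/30240 · (6.13766e-07 − 7.44371e-07) = -4.31893e-12.
Running total after k=3: 53.7986.
Correction k=4: B_{8}/8! · (f^{(7)}(11) − f^{(7)}(3)) = −1/1209600 · (3.48229e-10 − 4.18294e-10) = 5.79243e-17.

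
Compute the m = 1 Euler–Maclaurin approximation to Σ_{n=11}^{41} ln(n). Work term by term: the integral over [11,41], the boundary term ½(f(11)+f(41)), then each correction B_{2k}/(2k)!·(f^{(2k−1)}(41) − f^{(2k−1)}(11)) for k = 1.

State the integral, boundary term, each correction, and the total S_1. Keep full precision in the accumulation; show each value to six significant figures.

∫_11^41 ln(x) dx evaluates to 95.8796.
Endpoint term: (f(11) + f(41))/2 = (2.39790 + 3.71357)/2 = 3.05573.
Integral + boundary = 98.9353.
Correction k=1: B_{2}/2! · (f^{(1)}(41) − f^{(1)}(11)) = 1/12 · (0.0243902 − 0.0909091) = -0.00554324.

S_1 ≈ 98.9298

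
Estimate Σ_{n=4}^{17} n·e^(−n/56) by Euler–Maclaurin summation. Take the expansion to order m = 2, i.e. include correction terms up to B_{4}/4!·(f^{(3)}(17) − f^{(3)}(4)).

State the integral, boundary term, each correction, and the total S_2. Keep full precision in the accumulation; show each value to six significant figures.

S_2 ≈ 118.810

The integral term ∫_4^17 x·e^(−x/56) dx = 110.703.
Boundary: ½(f(4) + f(17)) = ½(3.72425 + 12.5490) = 8.13663.
Running total after boundary: 118.839.
Order-1 term: 1/12 · (0.514088 − 0.864558) = -0.0292059.
Running total after k=1: 118.810.
Order-2 term: −1/720 · (0.000634707 − 0.000869478) = 3.26071e-07.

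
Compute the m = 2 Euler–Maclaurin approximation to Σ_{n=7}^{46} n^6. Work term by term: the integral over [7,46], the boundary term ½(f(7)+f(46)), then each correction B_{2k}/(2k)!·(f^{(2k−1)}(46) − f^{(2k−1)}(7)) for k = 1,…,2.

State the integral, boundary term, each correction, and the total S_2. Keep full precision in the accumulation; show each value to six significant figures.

S_2 ≈ 6.70997e+10

∫_7^46 x^6 dx evaluates to 6.22595e+10.
Endpoint term: (f(7) + f(46))/2 = (117649 + 9.47430e+09)/2 = 4.73721e+09.
Running total after boundary: 6.69968e+10.
k=1: B_{2}/(2)! × [f^{(1)}(46) − f^{(1)}(7)] = 1/12 × (1.23578e+09 − 100842) = 1.02973e+08.
Running total after k=1: 6.70997e+10.
k=2: B_{4}/(4)! × [f^{(3)}(46) − f^{(3)}(7)] = −1/720 × (1.16803e+07 − 41160.0) = -16165.5.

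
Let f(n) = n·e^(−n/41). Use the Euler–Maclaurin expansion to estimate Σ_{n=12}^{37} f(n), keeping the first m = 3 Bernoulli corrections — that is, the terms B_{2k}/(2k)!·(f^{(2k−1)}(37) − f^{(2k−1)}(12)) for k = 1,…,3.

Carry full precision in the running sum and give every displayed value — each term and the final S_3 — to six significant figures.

Integral: ∫_12^37 x·e^(−x/41) dx = 324.578.
Endpoint term: (f(12) + f(37))/2 = (8.95510 + 15.0064)/2 = 11.9808.
Integral + boundary = 336.559.
Order-1 term: 1/12 · (0.0395687 − 0.527842) = -0.0406894.
Partial sum through k=1: 336.518.
Order-2 term: −1/720 · (0.000506084 − 0.00120188) = 9.66382e-07.
Partial sum through k=2: 336.518.
Order-3 term: 1/30240 · (5.88120e-07 − 1.24316e-06) = -2.16614e-11.

S_3 ≈ 336.518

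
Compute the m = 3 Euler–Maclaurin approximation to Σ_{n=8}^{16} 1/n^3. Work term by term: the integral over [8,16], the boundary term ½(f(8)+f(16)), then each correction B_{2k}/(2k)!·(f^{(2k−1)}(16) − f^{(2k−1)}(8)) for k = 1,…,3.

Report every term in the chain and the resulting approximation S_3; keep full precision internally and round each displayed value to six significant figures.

S_3 ≈ 0.00701492

∫_8^16 1/x^3 dx evaluates to 0.00585938.
Boundary: ½(f(8) + f(16)) = ½(0.00195312 + 0.000244141) = 0.00109863.
Integral + boundary = 0.00695801.
Order-1 term: 1/12 · (-4.57764e-05 − (-0.000732422)) = 5.72205e-05.
Partial sum through k=1: 0.00701523.
Order-2 term: −1/720 · (-3.57628e-06 − (-0.000228882)) = -3.12924e-07.
Partial sum through k=2: 0.00701492.
Order-3 term: 1/30240 · (-5.86733e-07 − (-0.000150204)) = 4.94765e-09.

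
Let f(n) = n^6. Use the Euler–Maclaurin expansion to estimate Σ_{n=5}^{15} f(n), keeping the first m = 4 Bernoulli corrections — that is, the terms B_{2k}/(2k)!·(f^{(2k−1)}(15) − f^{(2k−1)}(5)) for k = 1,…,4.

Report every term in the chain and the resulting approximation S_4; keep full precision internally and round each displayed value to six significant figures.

∫_5^15 x^6 dx evaluates to 2.43973e+07.
Endpoint term: (f(5) + f(15))/2 = (15625.0 + 1.13906e+07)/2 = 5.70312e+06.
Running total after boundary: 3.01004e+07.
Correction k=1: B_{2}/2! · (f^{(1)}(15) − f^{(1)}(5)) = 1/12 · (4.55625e+06 − 18750.0) = 378125.
Running total after k=1: 3.04786e+07.
Correction k=2: B_{4}/4! · (f^{(3)}(15) − f^{(3)}(5)) = −1/720 · (405000 − 15000.0) = -541.667.
Running total after k=2: 3.04780e+07.
Correction k=3: B_{6}/6! · (f^{(5)}(15) − f^{(5)}(5)) = 1/30240 · (10800.0 − 3600.00) = 0.238095.
Running total after k=3: 3.04780e+07.
Correction k=4: B_{8}/8! · (f^{(7)}(15) − f^{(7)}(5)) = −1/1209600 · (0.00000 − 0.00000) = 0.00000.

S_4 ≈ 3.04780e+07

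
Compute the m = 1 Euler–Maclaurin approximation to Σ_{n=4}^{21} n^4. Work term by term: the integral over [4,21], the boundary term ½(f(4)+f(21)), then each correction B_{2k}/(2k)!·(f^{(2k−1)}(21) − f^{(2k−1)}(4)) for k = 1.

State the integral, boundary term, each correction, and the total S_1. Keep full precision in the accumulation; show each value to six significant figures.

Integral: ∫_4^21 x^4 dx = 816615.
½[f(4) + f(21)] = ½[256.000 + 194481] = 97368.5.
Running total after boundary: 913984.
k=1: B_{2}/(2)! × [f^{(1)}(21) − f^{(1)}(4)] = 1/12 × (37044.0 − 256.000) = 3065.67.

S_1 ≈ 917050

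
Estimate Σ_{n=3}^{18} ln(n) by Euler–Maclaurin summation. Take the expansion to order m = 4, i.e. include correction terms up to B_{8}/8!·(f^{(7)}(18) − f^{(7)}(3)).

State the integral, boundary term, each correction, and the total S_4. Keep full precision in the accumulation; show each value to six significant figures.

S_4 ≈ 35.7023

∫_3^18 ln(x) dx evaluates to 33.7309.
Endpoint term: (f(3) + f(18))/2 = (1.09861 + 2.89037)/2 = 1.99449.
Integral + boundary = 35.7253.
Order-1 term: 1/12 · (0.0555556 − 0.333333) = -0.0231481.
Partial sum through k=1: 35.7022.
Order-2 term: −1/720 · (0.000342936 − 0.0740741) = 0.000102404.
Partial sum through k=2: 35.7023.
Order-3 term: 1/30240 · (1.27013e-05 − 0.0987654) = -3.26563e-06.
Partial sum through k=3: 35.7023.
Order-4 term: −1/1209600 · (1.17605e-06 − 0.329218) = 2.72170e-07.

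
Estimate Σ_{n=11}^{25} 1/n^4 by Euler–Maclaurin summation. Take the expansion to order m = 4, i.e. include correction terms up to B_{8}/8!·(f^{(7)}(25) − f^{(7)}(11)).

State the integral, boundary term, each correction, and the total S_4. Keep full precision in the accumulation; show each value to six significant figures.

S_4 ≈ 0.000266563

The integral term ∫_11^25 1/x^4 dx = 0.000229105.
Endpoint term: (f(11) + f(25))/2 = (6.83013e-05 + 2.56000e-06)/2 = 3.54307e-05.
So far: 0.000264536.
Order-1 term: 1/12 · (-4.09600e-07 − (-2.48369e-05)) = 2.03560e-06.
Partial sum through k=1: 0.000266571.
Order-2 term: −1/720 · (-1.96608e-08 − (-6.15790e-06)) = -8.52533e-09.
Partial sum through k=2: 0.000266563.
Order-3 term: 1/30240 · (-1.76161e-09 − (-2.84994e-06)) = 9.41857e-11.
Partial sum through k=3: 0.000266563.
Order-4 term: −1/1209600 · (-2.53672e-10 − (-2.11979e-06)) = -1.75226e-12.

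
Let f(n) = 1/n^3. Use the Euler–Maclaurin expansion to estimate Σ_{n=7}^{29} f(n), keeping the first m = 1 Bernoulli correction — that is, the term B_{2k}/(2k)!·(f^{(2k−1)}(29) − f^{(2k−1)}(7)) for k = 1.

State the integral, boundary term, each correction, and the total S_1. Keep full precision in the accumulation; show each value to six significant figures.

S_1 ≈ 0.0111915

The integral term ∫_7^29 1/x^3 dx = 0.00960955.
Endpoint term: (f(7) + f(29))/2 = (0.00291545 + 4.10021e-05)/2 = 0.00147823.
So far: 0.0110878.
Correction k=1: B_{2}/2! · (f^{(1)}(29) − f^{(1)}(7)) = 1/12 · (-4.24160e-06 − (-0.00124948)) = 0.000103770.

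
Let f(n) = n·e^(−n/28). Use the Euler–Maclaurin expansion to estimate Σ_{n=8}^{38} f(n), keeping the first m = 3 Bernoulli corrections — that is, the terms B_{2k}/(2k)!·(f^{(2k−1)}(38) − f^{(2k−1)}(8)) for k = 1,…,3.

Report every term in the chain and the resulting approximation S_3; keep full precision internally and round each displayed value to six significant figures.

Integral: ∫_8^38 x·e^(−x/28) dx = 281.823.
Boundary: ½(f(8) + f(38)) = ½(6.01182 + 9.78102) = 7.89642.
Running total after boundary: 289.719.
k=1: B_{2}/(2)! × [f^{(1)}(38) − f^{(1)}(8)] = 1/12 × (-0.0919268 − 0.536769) = -0.0523914.
Running total after k=1: 289.667.
k=2: B_{4}/(4)! × [f^{(3)}(38) − f^{(3)}(8)] = −1/720 × (0.000539367 − 0.00260169) = 2.86434e-06.
Running total after k=2: 289.667.
k=3: B_{6}/(6)! × [f^{(5)}(38) − f^{(5)}(8)] = 1/30240 × (1.52549e-06 − 5.76368e-06) = -1.40152e-10.

S_3 ≈ 289.667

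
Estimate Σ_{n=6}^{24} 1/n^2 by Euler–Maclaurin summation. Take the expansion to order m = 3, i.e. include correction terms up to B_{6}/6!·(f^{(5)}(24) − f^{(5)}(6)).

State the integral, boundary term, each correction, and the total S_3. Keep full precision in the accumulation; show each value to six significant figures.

The integral term ∫_6^24 1/x^2 dx = 0.125000.
Boundary: ½(f(6) + f(24)) = ½(0.0277778 + 0.00173611) = 0.0147569.
Running total after boundary: 0.139757.
Correction k=1: B_{2}/2! · (f^{(1)}(24) − f^{(1)}(6)) = 1/12 · (-0.000144676 − (-0.00925926)) = 0.000759549.
Running total after k=1: 0.140516.
Correction k=2: B_{4}/4! · (f^{(3)}(24) − f^{(3)}(6)) = −1/720 · (-3.01408e-06 − (-0.00308642)) = -4.28251e-06.
Running total after k=2: 0.140512.
Correction k=3: B_{6}/6! · (f^{(5)}(24) − f^{(5)}(6)) = 1/30240 · (-1.56983e-07 − (-0.00257202)) = 8.50483e-08.

S_3 ≈ 0.140512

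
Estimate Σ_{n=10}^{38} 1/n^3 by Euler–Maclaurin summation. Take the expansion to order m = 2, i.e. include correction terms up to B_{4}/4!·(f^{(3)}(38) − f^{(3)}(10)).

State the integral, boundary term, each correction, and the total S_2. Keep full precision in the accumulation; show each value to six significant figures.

Integral: ∫_10^38 1/x^3 dx = 0.00465374.
½[f(10) + f(38)] = ½[0.00100000 + 1.82242e-05] = 0.000509112.
So far: 0.00516285.
Order-1 term: 1/12 · (-1.43876e-06 − (-0.000300000)) = 2.48801e-05.
Partial sum through k=1: 0.00518773.
Order-2 term: −1/720 · (-1.99274e-08 − (-6.00000e-05)) = -8.33057e-08.

S_2 ≈ 0.00518765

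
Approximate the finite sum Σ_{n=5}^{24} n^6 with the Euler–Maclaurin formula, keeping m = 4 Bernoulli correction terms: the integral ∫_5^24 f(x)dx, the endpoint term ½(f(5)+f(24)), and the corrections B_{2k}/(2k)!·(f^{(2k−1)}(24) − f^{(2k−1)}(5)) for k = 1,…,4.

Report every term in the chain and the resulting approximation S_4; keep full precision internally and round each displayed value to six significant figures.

S_4 ≈ 7.54736e+08

Integral: ∫_5^24 x^6 dx = 6.55199e+08.
½[f(5) + f(24)] = ½[15625.0 + 1.91103e+08] = 9.55593e+07.
So far: 7.50758e+08.
k=1: B_{2}/(2)! × [f^{(1)}(24) − f^{(1)}(5)] = 1/12 × (4.77757e+07 − 18750.0) = 3.97975e+06.
After k=1: 7.54738e+08.
k=2: B_{4}/(4)! × [f^{(3)}(24) − f^{(3)}(5)] = −1/720 × (1.65888e+06 − 15000.0) = -2283.17.
After k=2: 7.54736e+08.
k=3: B_{6}/(6)! × [f^{(5)}(24) − f^{(5)}(5)] = 1/30240 × (17280.0 − 3600.00) = 0.452381.
After k=3: 7.54736e+08.
k=4: B_{8}/(8)! × [f^{(7)}(24) − f^{(7)}(5)] = −1/1209600 × (0.00000 − 0.00000) = 0.00000.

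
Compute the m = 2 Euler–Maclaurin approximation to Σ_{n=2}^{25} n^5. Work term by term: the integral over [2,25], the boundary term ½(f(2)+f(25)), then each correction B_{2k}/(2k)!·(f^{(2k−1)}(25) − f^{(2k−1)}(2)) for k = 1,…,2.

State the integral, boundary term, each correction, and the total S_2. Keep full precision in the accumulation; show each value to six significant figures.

S_2 ≈ 4.57356e+07

Integral: ∫_2^25 x^5 dx = 4.06901e+07.
Boundary: ½(f(2) + f(25)) = ½(32.0000 + 9.76562e+06) = 4.88283e+06.
Running total after boundary: 4.55729e+07.
Order-1 term: 1/12 · (1.95312e+06 − 80.0000) = 162754.
Running total after k=1: 4.57357e+07.
Order-2 term: −1/720 · (37500.0 − 240.000) = -51.7500.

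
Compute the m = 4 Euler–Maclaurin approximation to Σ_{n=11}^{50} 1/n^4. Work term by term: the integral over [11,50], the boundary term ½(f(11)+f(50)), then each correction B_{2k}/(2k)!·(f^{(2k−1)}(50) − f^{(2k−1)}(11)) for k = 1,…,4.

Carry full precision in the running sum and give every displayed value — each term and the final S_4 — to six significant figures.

Integral: ∫_11^50 1/x^4 dx = 0.000247772.
Endpoint term: (f(11) + f(50))/2 = (6.83013e-05 + 1.60000e-07)/2 = 3.42307e-05.
So far: 0.000282002.
Correction k=1: B_{2}/2! · (f^{(1)}(50) − f^{(1)}(11)) = 1/12 · (-1.28000e-08 − (-2.48369e-05)) = 2.06867e-06.
Partial sum through k=1: 0.000284071.
Correction k=2: B_{4}/4! · (f^{(3)}(50) − f^{(3)}(11)) = −1/720 · (-1.53600e-10 − (-6.15790e-06)) = -8.55242e-09.
Partial sum through k=2: 0.000284062.
Correction k=3: B_{6}/6! · (f^{(5)}(50) − f^{(5)}(11)) = 1/30240 · (-3.44064e-12 − (-2.84994e-06)) = 9.42438e-11.
Partial sum through k=3: 0.000284062.
Correction k=4: B_{8}/8! · (f^{(7)}(50) − f^{(7)}(11)) = −1/1209600 · (-1.23863e-13 − (-2.11979e-06)) = -1.75247e-12.

S_4 ≈ 0.000284062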